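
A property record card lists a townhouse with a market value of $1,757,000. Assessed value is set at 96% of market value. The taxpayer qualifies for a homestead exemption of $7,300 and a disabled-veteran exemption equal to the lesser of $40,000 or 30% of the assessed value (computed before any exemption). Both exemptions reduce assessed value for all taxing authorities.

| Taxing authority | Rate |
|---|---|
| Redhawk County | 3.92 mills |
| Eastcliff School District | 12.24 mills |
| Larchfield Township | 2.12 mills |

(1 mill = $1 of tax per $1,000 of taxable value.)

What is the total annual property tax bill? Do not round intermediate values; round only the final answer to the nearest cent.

Assessed value = $1,757,000 × 0.96 = $1,686,720
Disabled-veteran exemption = min($40,000, 30% × $1,686,720) = min($40,000, $506,016) = $40,000 (dollar cap binds)
Taxable value = $1,686,720 − $7,300 − $40,000 = $1,639,420
Redhawk County: $1,639,420 × 0.00392 = $6,426.5264
Eastcliff School District: $1,639,420 × 0.01224 = $20,066.5008
Larchfield Township: $1,639,420 × 0.00212 = $3,475.5704
Total = $29,968.5976

$29,968.60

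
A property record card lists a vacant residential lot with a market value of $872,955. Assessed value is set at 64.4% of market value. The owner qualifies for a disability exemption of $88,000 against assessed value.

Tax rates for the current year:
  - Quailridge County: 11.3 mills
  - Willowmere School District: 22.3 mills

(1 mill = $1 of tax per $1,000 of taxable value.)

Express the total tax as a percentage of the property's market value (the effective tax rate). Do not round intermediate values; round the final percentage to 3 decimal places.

Assessed value = $872,955 × 0.644 = $562,183.02
Taxable value = $562,183.02 − $88,000 = $474,183.02
Quailridge County: $474,183.02 × 0.0113 = $5,358.268126
Willowmere School District: $474,183.02 × 0.0223 = $10,574.281346
Total tax = $15,932.549472
Effective rate = $15,932.549472 ÷ $872,955 = 1.825% of market value

1.825%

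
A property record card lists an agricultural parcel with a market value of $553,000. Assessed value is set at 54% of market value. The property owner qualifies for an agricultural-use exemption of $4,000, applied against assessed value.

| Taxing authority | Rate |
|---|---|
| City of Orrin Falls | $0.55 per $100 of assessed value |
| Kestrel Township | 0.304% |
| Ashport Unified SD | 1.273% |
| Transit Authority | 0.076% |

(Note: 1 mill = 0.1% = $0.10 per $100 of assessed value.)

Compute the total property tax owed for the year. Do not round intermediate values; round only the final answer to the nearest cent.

Assessed value = $553,000 × 0.54 = $298,620
Taxable value = $298,620 − $4,000 = $294,620
City of Orrin Falls: $294,620 × 0.0055 = $1,620.41
Kestrel Township: $294,620 × 0.00304 = $895.6448
Ashport Unified SD: $294,620 × 0.01273 = $3,750.5126
Transit Authority: $294,620 × 0.00076 = $223.9112
Total = $6,490.4786

$6,490.48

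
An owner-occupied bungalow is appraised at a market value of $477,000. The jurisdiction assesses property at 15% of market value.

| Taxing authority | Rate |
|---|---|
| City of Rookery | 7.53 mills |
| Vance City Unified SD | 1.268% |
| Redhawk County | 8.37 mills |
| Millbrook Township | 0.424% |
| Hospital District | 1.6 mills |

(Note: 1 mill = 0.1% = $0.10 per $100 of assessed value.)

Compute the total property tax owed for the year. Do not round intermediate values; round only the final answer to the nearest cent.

$2,462.75

Assessed value = $477,000 × 0.15 = $71,550
City of Rookery: $71,550 × 0.00753 = $538.7715
Vance City Unified SD: $71,550 × 0.01268 = $907.254
Redhawk County: $71,550 × 0.00837 = $598.8735
Millbrook Township: $71,550 × 0.00424 = $303.372
Hospital District: $71,550 × 0.0016 = $114.48
Total = $2,462.751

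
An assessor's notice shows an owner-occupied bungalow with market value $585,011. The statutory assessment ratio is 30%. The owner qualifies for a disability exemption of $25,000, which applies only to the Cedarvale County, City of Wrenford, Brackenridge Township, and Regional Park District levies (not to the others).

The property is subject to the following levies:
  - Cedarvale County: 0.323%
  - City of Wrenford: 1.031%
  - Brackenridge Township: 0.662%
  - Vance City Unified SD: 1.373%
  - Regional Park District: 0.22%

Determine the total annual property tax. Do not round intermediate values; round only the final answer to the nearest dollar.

Assessed value = $585,011 × 0.3 = $175,503.3
Cedarvale County: ($175,503.3 − $25,000) × 0.00323 = $150,503.3 × 0.00323 = $486.125659
City of Wrenford: ($175,503.3 − $25,000) × 0.01031 = $150,503.3 × 0.01031 = $1,551.689023
Brackenridge Township: ($175,503.3 − $25,000) × 0.00662 = $150,503.3 × 0.00662 = $996.331846
Vance City Unified SD: $175,503.3 × 0.01373 = $2,409.660309
Regional Park District: ($175,503.3 − $25,000) × 0.0022 = $150,503.3 × 0.0022 = $331.10726
Total = $5,774.914097

$5,775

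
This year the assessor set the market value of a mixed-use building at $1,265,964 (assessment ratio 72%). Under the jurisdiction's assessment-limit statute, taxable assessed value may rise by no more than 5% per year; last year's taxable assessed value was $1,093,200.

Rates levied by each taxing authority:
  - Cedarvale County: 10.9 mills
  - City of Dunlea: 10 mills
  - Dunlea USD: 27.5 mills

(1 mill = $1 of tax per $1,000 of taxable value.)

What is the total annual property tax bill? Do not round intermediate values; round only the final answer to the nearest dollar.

$44,116

Uncapped assessed value = $1,265,964 × 0.72 = $911,494.08
Cap limit = $1,093,200 × 1.05 = $1,147,860
Taxable assessed value = min($911,494.08, $1,147,860) = $911,494.08 (cap does not bind)
Cedarvale County: $911,494.08 × 0.0109 = $9,935.285472
City of Dunlea: $911,494.08 × 0.01 = $9,114.9408
Dunlea USD: $911,494.08 × 0.0275 = $25,066.0872
Total = $44,116.313472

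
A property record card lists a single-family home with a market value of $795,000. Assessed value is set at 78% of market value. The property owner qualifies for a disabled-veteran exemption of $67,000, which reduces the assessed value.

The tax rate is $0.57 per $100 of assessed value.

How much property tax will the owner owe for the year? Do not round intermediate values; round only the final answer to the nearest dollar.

$3,153

Assessed value = $795,000 × 0.78 = $620,100
Taxable value = $620,100 − $67,000 = $553,100
Tax = $553,100 × 0.0057 = $3,152.67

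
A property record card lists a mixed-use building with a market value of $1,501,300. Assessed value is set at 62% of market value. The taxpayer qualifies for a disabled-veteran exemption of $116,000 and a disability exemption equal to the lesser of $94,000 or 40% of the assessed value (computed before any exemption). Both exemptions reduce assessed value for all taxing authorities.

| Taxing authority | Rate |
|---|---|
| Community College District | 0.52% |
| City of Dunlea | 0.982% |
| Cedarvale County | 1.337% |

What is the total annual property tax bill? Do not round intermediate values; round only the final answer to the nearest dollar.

$20,464

Assessed value = $1,501,300 × 0.62 = $930,806
Disability exemption = min($94,000, 40% × $930,806) = min($94,000, $372,322.4) = $94,000 (dollar cap binds)
Taxable value = $930,806 − $116,000 − $94,000 = $720,806
Community College District: $720,806 × 0.0052 = $3,748.1912
City of Dunlea: $720,806 × 0.00982 = $7,078.31492
Cedarvale County: $720,806 × 0.01337 = $9,637.17622
Total = $20,463.68234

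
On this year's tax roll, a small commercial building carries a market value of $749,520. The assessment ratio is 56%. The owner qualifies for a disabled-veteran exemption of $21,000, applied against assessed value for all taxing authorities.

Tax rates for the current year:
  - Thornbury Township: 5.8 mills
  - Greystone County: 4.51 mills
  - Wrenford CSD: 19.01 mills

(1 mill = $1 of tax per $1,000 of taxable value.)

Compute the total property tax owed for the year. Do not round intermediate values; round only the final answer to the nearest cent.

Assessed value = $749,520 × 0.56 = $419,731.2
Taxable value = $419,731.2 − $21,000 = $398,731.2
Thornbury Township: $398,731.2 × 0.0058 = $2,312.64096
Greystone County: $398,731.2 × 0.00451 = $1,798.277712
Wrenford CSD: $398,731.2 × 0.01901 = $7,579.880112
Total = $2,312.64096 + $1,798.277712 + $7,579.880112 = $11,690.798784

$11,690.80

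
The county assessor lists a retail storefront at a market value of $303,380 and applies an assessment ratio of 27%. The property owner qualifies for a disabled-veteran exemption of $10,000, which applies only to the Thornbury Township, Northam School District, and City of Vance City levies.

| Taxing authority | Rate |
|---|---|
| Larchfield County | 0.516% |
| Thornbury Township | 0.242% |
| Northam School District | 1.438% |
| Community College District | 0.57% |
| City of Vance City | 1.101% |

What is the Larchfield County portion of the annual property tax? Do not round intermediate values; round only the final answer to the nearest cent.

Assessed value = $303,380 × 0.27 = $81,912.6
Larchfield County taxable value = $81,912.6 (exemption does not apply)
Larchfield County levy = $81,912.6 × 0.00516 = $422.669016

$422.67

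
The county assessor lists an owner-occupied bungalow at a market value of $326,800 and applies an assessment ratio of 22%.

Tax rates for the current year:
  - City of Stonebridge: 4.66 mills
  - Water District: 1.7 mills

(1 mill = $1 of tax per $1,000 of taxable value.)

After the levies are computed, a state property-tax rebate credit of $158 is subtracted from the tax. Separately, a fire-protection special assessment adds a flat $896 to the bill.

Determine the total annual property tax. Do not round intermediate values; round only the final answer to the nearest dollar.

$1,195

Assessed value = $326,800 × 0.22 = $71,896
City of Stonebridge: $71,896 × 0.00466 = $335.03536
Water District: $71,896 × 0.0017 = $122.2232
Levies subtotal = $457.25856
After credit = $457.25856 − $158 = $299.25856
Total = $299.25856 + $896 = $1,195.25856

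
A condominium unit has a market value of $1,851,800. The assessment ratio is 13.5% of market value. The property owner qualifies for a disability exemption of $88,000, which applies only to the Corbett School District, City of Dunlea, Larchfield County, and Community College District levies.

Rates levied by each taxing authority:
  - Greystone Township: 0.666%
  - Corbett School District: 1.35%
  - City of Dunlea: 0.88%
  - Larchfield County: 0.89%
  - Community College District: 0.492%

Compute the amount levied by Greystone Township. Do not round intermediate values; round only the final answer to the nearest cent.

Assessed value = $1,851,800 × 0.135 = $249,993
Greystone Township taxable value = $249,993 (exemption does not apply)
Greystone Township levy = $249,993 × 0.00666 = $1,664.95338

$1,664.95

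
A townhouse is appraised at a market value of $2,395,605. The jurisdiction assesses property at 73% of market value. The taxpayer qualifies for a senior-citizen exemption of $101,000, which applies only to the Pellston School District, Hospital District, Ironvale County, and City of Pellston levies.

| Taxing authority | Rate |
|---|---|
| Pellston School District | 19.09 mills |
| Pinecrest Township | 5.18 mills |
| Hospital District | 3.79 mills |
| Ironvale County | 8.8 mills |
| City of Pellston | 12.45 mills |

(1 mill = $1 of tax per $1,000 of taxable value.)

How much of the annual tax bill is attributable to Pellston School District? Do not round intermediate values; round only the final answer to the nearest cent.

Assessed value = $2,395,605 × 0.73 = $1,748,791.65
Pellston School District taxable value = $1,748,791.65 − $101,000 = $1,647,791.65
Pellston School District levy = $1,647,791.65 × 0.01909 = $31,456.3425985

$31,456.34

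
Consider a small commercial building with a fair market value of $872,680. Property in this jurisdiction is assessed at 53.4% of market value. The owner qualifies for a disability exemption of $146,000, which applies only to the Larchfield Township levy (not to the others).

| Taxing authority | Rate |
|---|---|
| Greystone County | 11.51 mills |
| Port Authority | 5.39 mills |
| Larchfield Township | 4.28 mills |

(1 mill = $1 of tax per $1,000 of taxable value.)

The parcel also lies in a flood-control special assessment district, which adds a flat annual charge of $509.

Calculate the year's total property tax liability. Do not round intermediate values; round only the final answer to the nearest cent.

$9,754.24

Assessed value = $872,680 × 0.534 = $466,011.12
Greystone County: $466,011.12 × 0.01151 = $5,363.7879912
Port Authority: $466,011.12 × 0.00539 = $2,511.7999368
Larchfield Township: ($466,011.12 − $146,000) × 0.00428 = $320,011.12 × 0.00428 = $1,369.6475936
Levies subtotal = $9,245.2355216
Total = $9,245.2355216 + $509 = $9,754.2355216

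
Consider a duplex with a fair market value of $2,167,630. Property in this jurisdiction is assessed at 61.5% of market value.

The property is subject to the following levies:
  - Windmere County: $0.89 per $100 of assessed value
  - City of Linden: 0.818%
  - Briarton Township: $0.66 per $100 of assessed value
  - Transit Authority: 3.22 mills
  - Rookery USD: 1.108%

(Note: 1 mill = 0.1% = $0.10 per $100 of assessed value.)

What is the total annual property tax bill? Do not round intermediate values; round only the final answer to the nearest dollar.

Assessed value = $2,167,630 × 0.615 = $1,333,092.45
Windmere County: $1,333,092.45 × 0.0089 = $11,864.522805
City of Linden: $1,333,092.45 × 0.00818 = $10,904.696241
Briarton Township: $1,333,092.45 × 0.0066 = $8,798.41017
Transit Authority: $1,333,092.45 × 0.00322 = $4,292.557689
Rookery USD: $1,333,092.45 × 0.01108 = $14,770.664346
Total = $50,630.851251

$50,631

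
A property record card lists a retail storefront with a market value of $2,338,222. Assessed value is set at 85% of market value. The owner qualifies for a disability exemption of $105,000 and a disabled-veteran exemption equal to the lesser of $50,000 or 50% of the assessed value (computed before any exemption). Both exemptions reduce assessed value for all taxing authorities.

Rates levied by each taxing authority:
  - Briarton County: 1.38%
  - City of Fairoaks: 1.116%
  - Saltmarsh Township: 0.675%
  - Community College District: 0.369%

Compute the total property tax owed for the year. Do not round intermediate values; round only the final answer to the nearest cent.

$64,870.10

Assessed value = $2,338,222 × 0.85 = $1,987,488.7
Disabled-veteran exemption = min($50,000, 50% × $1,987,488.7) = min($50,000, $993,744.35) = $50,000 (dollar cap binds)
Taxable value = $1,987,488.7 − $105,000 − $50,000 = $1,832,488.7
Briarton County: $1,832,488.7 × 0.0138 = $25,288.34406
City of Fairoaks: $1,832,488.7 × 0.01116 = $20,450.573892
Saltmarsh Township: $1,832,488.7 × 0.00675 = $12,369.298725
Community College District: $1,832,488.7 × 0.00369 = $6,761.883303
Total = $64,870.09998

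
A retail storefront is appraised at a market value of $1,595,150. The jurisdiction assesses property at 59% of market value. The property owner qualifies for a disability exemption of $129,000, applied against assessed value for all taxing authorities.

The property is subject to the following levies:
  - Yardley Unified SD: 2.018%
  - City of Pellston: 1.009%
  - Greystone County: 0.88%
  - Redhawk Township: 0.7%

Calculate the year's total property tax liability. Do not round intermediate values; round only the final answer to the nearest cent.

$37,415.22

Assessed value = $1,595,150 × 0.59 = $941,138.5
Taxable value = $941,138.5 − $129,000 = $812,138.5
Yardley Unified SD: $812,138.5 × 0.02018 = $16,388.95493
City of Pellston: $812,138.5 × 0.01009 = $8,194.477465
Greystone County: $812,138.5 × 0.0088 = $7,146.8188
Redhawk Township: $812,138.5 × 0.007 = $5,684.9695
Total = $16,388.95493 + $8,194.477465 + $7,146.8188 + $5,684.9695 = $37,415.220695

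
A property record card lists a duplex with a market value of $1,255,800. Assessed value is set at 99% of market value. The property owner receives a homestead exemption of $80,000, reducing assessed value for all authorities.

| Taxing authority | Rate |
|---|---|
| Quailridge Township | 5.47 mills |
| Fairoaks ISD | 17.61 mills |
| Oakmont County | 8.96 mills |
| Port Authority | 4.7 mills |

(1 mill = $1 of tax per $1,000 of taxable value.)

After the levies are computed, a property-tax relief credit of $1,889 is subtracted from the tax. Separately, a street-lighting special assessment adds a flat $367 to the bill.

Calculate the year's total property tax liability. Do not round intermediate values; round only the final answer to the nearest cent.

Assessed value = $1,255,800 × 0.99 = $1,243,242
Taxable value = $1,243,242 − $80,000 = $1,163,242
Quailridge Township: $1,163,242 × 0.00547 = $6,362.93374
Fairoaks ISD: $1,163,242 × 0.01761 = $20,484.69162
Oakmont County: $1,163,242 × 0.00896 = $10,422.64832
Port Authority: $1,163,242 × 0.0047 = $5,467.2374
Levies subtotal = $42,737.51108
After credit = $42,737.51108 − $1,889 = $40,848.51108
Total = $40,848.51108 + $367 = $41,215.51108

$41,215.51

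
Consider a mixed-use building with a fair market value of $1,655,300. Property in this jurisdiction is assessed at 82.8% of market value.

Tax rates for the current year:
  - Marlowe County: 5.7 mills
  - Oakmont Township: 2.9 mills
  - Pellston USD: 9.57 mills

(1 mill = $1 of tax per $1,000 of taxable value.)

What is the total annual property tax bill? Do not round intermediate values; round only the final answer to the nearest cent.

$24,903.59

Assessed value = $1,655,300 × 0.828 = $1,370,588.4
Marlowe County: $1,370,588.4 × 0.0057 = $7,812.35388
Oakmont Township: $1,370,588.4 × 0.0029 = $3,974.70636
Pellston USD: $1,370,588.4 × 0.00957 = $13,116.530988
Total = $7,812.35388 + $3,974.70636 + $13,116.530988 = $24,903.591228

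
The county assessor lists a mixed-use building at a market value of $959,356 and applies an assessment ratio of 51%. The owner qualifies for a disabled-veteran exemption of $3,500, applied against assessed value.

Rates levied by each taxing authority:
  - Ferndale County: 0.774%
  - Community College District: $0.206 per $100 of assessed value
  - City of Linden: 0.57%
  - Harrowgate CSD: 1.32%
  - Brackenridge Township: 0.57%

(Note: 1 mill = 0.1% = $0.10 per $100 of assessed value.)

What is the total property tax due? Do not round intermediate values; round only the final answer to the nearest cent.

$16,710.54

Assessed value = $959,356 × 0.51 = $489,271.56
Taxable value = $489,271.56 − $3,500 = $485,771.56
Ferndale County: $485,771.56 × 0.00774 = $3,759.8718744
Community College District: $485,771.56 × 0.00206 = $1,000.6894136
City of Linden: $485,771.56 × 0.0057 = $2,768.897892
Harrowgate CSD: $485,771.56 × 0.0132 = $6,412.184592
Brackenridge Township: $485,771.56 × 0.0057 = $2,768.897892
Total = $16,710.541664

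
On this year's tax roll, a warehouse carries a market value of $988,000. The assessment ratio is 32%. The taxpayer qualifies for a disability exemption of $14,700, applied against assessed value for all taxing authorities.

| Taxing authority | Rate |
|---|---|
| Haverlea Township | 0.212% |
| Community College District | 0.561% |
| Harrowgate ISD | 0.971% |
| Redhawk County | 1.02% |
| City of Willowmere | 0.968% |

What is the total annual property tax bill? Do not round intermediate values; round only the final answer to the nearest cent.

Assessed value = $988,000 × 0.32 = $316,160
Taxable value = $316,160 − $14,700 = $301,460
Haverlea Township: $301,460 × 0.00212 = $639.0952
Community College District: $301,460 × 0.00561 = $1,691.1906
Harrowgate ISD: $301,460 × 0.00971 = $2,927.1766
Redhawk County: $301,460 × 0.0102 = $3,074.892
City of Willowmere: $301,460 × 0.00968 = $2,918.1328
Total = $639.0952 + $1,691.1906 + $2,927.1766 + $3,074.892 + $2,918.1328 = $11,250.4872

$11,250.49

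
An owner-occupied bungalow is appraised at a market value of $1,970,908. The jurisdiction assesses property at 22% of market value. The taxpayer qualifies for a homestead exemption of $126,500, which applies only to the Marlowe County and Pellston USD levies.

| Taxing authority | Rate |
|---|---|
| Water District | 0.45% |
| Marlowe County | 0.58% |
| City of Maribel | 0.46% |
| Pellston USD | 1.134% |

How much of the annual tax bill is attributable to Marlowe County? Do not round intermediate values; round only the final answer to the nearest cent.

Assessed value = $1,970,908 × 0.22 = $433,599.76
Marlowe County taxable value = $433,599.76 − $126,500 = $307,099.76
Marlowe County levy = $307,099.76 × 0.0058 = $1,781.178608

$1,781.18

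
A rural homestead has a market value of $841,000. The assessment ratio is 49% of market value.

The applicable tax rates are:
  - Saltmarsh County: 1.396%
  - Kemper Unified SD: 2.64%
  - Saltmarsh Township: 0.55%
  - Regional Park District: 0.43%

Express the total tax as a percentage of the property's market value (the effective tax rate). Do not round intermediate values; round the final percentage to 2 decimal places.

Assessed value = $841,000 × 0.49 = $412,090
Saltmarsh County: $412,090 × 0.01396 = $5,752.7764
Kemper Unified SD: $412,090 × 0.0264 = $10,879.176
Saltmarsh Township: $412,090 × 0.0055 = $2,266.495
Regional Park District: $412,090 × 0.0043 = $1,771.987
Total tax = $20,670.4344
Effective rate = $20,670.4344 ÷ $841,000 = 2.46% of market value

2.46%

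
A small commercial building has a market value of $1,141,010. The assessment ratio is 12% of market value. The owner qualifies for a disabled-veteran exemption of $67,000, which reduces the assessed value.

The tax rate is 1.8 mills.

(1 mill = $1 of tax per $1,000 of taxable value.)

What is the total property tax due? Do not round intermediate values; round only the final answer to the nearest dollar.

Assessed value = $1,141,010 × 0.12 = $136,921.2
Taxable value = $136,921.2 − $67,000 = $69,921.2
Tax = $69,921.2 × 0.0018 = $125.85816

$126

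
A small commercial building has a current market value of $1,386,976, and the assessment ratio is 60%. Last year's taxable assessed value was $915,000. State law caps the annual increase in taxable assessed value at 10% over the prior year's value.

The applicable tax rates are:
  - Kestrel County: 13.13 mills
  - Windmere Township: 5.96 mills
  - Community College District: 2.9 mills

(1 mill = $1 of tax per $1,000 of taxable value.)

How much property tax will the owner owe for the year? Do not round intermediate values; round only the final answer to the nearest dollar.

$18,300

Uncapped assessed value = $1,386,976 × 0.6 = $832,185.6
Cap limit = $915,000 × 1.1 = $1,006,500
Taxable assessed value = min($832,185.6, $1,006,500) = $832,185.6 (cap does not bind)
Kestrel County: $832,185.6 × 0.01313 = $10,926.596928
Windmere Township: $832,185.6 × 0.00596 = $4,959.826176
Community College District: $832,185.6 × 0.0029 = $2,413.33824
Total = $18,299.761344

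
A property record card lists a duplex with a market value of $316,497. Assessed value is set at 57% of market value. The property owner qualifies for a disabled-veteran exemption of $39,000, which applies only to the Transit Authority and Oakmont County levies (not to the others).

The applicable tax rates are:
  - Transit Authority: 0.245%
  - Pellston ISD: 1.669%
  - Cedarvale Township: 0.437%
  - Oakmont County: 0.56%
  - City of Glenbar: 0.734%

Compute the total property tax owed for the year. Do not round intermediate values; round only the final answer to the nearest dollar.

$6,262

Assessed value = $316,497 × 0.57 = $180,403.29
Transit Authority: ($180,403.29 − $39,000) × 0.00245 = $141,403.29 × 0.00245 = $346.4380605
Pellston ISD: $180,403.29 × 0.01669 = $3,010.9309101
Cedarvale Township: $180,403.29 × 0.00437 = $788.3623773
Oakmont County: ($180,403.29 − $39,000) × 0.0056 = $141,403.29 × 0.0056 = $791.858424
City of Glenbar: $180,403.29 × 0.00734 = $1,324.1601486
Total = $6,261.7499205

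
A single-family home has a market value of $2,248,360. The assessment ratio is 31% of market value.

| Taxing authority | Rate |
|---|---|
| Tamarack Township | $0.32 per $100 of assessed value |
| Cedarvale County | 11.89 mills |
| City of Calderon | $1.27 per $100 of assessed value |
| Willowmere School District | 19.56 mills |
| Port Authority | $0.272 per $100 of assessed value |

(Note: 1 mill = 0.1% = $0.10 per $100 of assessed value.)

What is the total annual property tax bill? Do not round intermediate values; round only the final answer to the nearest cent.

$34,898.37

Assessed value = $2,248,360 × 0.31 = $696,991.6
Tamarack Township: $696,991.6 × 0.0032 = $2,230.37312
Cedarvale County: $696,991.6 × 0.01189 = $8,287.230124
City of Calderon: $696,991.6 × 0.0127 = $8,851.79332
Willowmere School District: $696,991.6 × 0.01956 = $13,633.155696
Port Authority: $696,991.6 × 0.00272 = $1,895.817152
Total = $34,898.369412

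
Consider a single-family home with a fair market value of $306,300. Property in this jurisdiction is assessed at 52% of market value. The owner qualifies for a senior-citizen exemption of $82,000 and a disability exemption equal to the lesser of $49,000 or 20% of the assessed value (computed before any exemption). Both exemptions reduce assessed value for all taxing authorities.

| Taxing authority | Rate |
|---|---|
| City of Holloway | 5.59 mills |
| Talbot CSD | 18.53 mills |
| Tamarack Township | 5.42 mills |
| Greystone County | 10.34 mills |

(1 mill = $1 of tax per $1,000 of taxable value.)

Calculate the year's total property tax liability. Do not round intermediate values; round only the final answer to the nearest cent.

Assessed value = $306,300 × 0.52 = $159,276
Disability exemption = min($49,000, 20% × $159,276) = min($49,000, $31,855.2) = $31,855.2 (percentage binds)
Taxable value = $159,276 − $82,000 − $31,855.2 = $45,420.8
City of Holloway: $45,420.8 × 0.00559 = $253.902272
Talbot CSD: $45,420.8 × 0.01853 = $841.647424
Tamarack Township: $45,420.8 × 0.00542 = $246.180736
Greystone County: $45,420.8 × 0.01034 = $469.651072
Total = $1,811.381504

$1,811.38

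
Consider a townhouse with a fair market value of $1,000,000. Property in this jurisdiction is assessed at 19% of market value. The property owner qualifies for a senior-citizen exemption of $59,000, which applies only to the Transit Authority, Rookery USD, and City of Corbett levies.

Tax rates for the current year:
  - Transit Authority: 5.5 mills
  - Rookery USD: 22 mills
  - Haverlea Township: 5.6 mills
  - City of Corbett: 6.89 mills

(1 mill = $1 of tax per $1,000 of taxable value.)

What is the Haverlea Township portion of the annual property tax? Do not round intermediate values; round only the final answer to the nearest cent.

$1,064.00

Assessed value = $1,000,000 × 0.19 = $190,000
Haverlea Township taxable value = $190,000 (exemption does not apply)
Haverlea Township levy = $190,000 × 0.0056 = $1,064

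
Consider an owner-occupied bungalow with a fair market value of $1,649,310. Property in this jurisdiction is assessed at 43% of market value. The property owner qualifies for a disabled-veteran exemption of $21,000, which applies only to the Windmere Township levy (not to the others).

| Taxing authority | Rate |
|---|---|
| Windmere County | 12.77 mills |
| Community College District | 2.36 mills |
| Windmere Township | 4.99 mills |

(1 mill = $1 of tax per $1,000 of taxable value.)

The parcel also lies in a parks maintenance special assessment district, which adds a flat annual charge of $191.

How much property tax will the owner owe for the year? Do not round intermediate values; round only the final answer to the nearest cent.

Assessed value = $1,649,310 × 0.43 = $709,203.3
Windmere County: $709,203.3 × 0.01277 = $9,056.526141
Community College District: $709,203.3 × 0.00236 = $1,673.719788
Windmere Township: ($709,203.3 − $21,000) × 0.00499 = $688,203.3 × 0.00499 = $3,434.134467
Levies subtotal = $14,164.380396
Total = $14,164.380396 + $191 = $14,355.380396

$14,355.38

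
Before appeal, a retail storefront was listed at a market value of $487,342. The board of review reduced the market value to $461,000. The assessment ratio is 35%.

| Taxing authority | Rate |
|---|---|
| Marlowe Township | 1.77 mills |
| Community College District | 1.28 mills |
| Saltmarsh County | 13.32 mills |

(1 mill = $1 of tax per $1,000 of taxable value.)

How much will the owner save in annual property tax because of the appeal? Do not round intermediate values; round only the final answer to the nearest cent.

$150.93

Old assessed value = $487,342 × 0.35 = $170,569.7
New assessed value = $461,000 × 0.35 = $161,350
Combined rate = 0.00177 + 0.00128 + 0.01332 = 0.01637
Old tax = $170,569.7 × 0.01637 = $2,792.225989
New tax = $161,350 × 0.01637 = $2,641.2995
Reduction = $2,792.225989 − $2,641.2995 = $150.926489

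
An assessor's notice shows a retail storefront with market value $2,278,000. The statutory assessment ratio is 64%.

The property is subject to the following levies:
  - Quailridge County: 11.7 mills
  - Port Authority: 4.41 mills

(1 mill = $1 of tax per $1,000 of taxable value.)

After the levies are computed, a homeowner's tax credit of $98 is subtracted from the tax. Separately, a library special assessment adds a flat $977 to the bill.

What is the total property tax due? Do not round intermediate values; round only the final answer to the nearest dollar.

$24,366

Assessed value = $2,278,000 × 0.64 = $1,457,920
Quailridge County: $1,457,920 × 0.0117 = $17,057.664
Port Authority: $1,457,920 × 0.00441 = $6,429.4272
Levies subtotal = $23,487.0912
After credit = $23,487.0912 − $98 = $23,389.0912
Total = $23,389.0912 + $977 = $24,366.0912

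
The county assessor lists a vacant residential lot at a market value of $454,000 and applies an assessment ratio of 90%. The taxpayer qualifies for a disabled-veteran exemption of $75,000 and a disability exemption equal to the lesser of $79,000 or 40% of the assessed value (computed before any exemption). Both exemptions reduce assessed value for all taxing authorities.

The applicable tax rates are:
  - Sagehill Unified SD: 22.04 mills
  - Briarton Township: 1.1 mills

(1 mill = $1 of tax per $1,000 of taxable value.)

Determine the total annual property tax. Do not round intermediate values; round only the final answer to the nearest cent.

Assessed value = $454,000 × 0.9 = $408,600
Disability exemption = min($79,000, 40% × $408,600) = min($79,000, $163,440) = $79,000 (dollar cap binds)
Taxable value = $408,600 − $75,000 − $79,000 = $254,600
Sagehill Unified SD: $254,600 × 0.02204 = $5,611.384
Briarton Township: $254,600 × 0.0011 = $280.06
Total = $5,891.444

$5,891.44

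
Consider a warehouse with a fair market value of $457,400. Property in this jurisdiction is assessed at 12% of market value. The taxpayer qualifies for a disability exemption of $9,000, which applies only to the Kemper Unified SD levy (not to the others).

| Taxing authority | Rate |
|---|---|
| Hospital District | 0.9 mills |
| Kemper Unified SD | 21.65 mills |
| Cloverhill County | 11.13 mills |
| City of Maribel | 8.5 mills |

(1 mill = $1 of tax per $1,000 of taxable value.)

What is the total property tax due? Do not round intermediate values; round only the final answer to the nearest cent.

$2,120.33

Assessed value = $457,400 × 0.12 = $54,888
Hospital District: $54,888 × 0.0009 = $49.3992
Kemper Unified SD: ($54,888 − $9,000) × 0.02165 = $45,888 × 0.02165 = $993.4752
Cloverhill County: $54,888 × 0.01113 = $610.90344
City of Maribel: $54,888 × 0.0085 = $466.548
Total = $2,120.32584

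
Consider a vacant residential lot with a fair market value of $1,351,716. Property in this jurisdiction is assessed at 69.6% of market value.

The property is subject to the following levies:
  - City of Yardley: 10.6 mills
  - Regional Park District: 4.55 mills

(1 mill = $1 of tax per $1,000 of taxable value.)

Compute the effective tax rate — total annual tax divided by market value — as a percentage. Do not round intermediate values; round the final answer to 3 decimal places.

Assessed value = $1,351,716 × 0.696 = $940,794.336
City of Yardley: $940,794.336 × 0.0106 = $9,972.4199616
Regional Park District: $940,794.336 × 0.00455 = $4,280.6142288
Total tax = $14,253.0341904
Effective rate = $14,253.0341904 ÷ $1,351,716 = 1.054% of market value

1.054%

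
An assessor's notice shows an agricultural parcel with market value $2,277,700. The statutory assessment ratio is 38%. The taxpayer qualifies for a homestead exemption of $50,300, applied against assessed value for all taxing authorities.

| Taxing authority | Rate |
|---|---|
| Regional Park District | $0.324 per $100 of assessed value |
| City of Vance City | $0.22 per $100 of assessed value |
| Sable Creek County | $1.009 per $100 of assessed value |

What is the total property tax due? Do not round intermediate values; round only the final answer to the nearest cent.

Assessed value = $2,277,700 × 0.38 = $865,526
Taxable value = $865,526 − $50,300 = $815,226
Regional Park District: $815,226 × 0.00324 = $2,641.33224
City of Vance City: $815,226 × 0.0022 = $1,793.4972
Sable Creek County: $815,226 × 0.01009 = $8,225.63034
Total = $2,641.33224 + $1,793.4972 + $8,225.63034 = $12,660.45978

$12,660.46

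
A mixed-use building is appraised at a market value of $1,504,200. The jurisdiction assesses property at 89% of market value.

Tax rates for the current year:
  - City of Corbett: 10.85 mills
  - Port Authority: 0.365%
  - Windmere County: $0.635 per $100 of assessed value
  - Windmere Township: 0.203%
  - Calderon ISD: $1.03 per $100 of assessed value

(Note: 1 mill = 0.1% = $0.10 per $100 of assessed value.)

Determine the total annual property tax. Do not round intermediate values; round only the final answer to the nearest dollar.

$44,419

Assessed value = $1,504,200 × 0.89 = $1,338,738
City of Corbett: $1,338,738 × 0.01085 = $14,525.3073
Port Authority: $1,338,738 × 0.00365 = $4,886.3937
Windmere County: $1,338,738 × 0.00635 = $8,500.9863
Windmere Township: $1,338,738 × 0.00203 = $2,717.63814
Calderon ISD: $1,338,738 × 0.0103 = $13,789.0014
Total = $44,419.32684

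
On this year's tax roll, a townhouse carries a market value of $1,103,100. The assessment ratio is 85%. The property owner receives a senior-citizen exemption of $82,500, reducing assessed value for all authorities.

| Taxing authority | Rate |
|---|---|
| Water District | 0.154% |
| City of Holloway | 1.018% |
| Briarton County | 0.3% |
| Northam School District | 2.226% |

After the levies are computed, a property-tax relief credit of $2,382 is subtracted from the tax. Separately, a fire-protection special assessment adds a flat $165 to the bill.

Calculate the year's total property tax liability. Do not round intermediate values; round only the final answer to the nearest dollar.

Assessed value = $1,103,100 × 0.85 = $937,635
Taxable value = $937,635 − $82,500 = $855,135
Water District: $855,135 × 0.00154 = $1,316.9079
City of Holloway: $855,135 × 0.01018 = $8,705.2743
Briarton County: $855,135 × 0.003 = $2,565.405
Northam School District: $855,135 × 0.02226 = $19,035.3051
Levies subtotal = $31,622.8923
After credit = $31,622.8923 − $2,382 = $29,240.8923
Total = $29,240.8923 + $165 = $29,405.8923

$29,406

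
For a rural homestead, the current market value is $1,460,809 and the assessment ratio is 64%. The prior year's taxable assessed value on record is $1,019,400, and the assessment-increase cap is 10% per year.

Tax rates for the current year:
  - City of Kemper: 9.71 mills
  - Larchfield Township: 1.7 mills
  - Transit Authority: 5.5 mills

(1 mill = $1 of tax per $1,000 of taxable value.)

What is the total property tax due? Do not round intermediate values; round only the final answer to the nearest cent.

$15,809.46

Uncapped assessed value = $1,460,809 × 0.64 = $934,917.76
Cap limit = $1,019,400 × 1.1 = $1,121,340
Taxable assessed value = min($934,917.76, $1,121,340) = $934,917.76 (cap does not bind)
City of Kemper: $934,917.76 × 0.00971 = $9,078.0514496
Larchfield Township: $934,917.76 × 0.0017 = $1,589.360192
Transit Authority: $934,917.76 × 0.0055 = $5,142.04768
Total = $15,809.4593216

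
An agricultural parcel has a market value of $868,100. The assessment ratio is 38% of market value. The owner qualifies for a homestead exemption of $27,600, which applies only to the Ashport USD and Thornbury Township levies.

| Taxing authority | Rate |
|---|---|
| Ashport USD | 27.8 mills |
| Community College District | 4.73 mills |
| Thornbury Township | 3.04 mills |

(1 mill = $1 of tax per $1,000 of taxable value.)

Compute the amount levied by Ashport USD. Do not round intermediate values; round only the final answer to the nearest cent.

$8,403.33

Assessed value = $868,100 × 0.38 = $329,878
Ashport USD taxable value = $329,878 − $27,600 = $302,278
Ashport USD levy = $302,278 × 0.0278 = $8,403.3284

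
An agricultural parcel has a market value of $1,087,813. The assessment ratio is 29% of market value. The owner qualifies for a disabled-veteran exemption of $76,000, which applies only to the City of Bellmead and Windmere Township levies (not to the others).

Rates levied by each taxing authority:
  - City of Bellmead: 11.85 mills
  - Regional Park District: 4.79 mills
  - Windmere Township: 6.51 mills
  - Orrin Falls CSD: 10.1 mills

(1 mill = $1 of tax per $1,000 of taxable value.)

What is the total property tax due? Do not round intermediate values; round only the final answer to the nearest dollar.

$9,094

Assessed value = $1,087,813 × 0.29 = $315,465.77
City of Bellmead: ($315,465.77 − $76,000) × 0.01185 = $239,465.77 × 0.01185 = $2,837.6693745
Regional Park District: $315,465.77 × 0.00479 = $1,511.0810383
Windmere Township: ($315,465.77 − $76,000) × 0.00651 = $239,465.77 × 0.00651 = $1,558.9221627
Orrin Falls CSD: $315,465.77 × 0.0101 = $3,186.204277
Total = $9,093.8768525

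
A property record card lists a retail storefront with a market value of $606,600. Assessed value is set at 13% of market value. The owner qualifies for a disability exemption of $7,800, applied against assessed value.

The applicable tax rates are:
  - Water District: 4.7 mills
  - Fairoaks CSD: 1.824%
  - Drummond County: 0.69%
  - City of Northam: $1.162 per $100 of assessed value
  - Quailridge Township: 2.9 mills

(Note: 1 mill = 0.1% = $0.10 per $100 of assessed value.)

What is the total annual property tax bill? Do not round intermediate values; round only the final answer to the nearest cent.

$3,152.13

Assessed value = $606,600 × 0.13 = $78,858
Taxable value = $78,858 − $7,800 = $71,058
Water District: $71,058 × 0.0047 = $333.9726
Fairoaks CSD: $71,058 × 0.01824 = $1,296.09792
Drummond County: $71,058 × 0.0069 = $490.3002
City of Northam: $71,058 × 0.01162 = $825.69396
Quailridge Township: $71,058 × 0.0029 = $206.0682
Total = $3,152.13288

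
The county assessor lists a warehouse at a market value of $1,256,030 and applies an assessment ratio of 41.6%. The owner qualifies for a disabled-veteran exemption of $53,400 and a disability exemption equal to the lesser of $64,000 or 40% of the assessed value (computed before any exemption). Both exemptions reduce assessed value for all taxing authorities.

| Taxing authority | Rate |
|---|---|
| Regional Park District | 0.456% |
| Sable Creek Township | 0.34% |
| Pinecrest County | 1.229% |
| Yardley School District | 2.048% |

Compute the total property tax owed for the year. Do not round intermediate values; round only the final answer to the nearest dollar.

$16,500

Assessed value = $1,256,030 × 0.416 = $522,508.48
Disability exemption = min($64,000, 40% × $522,508.48) = min($64,000, $209,003.392) = $64,000 (dollar cap binds)
Taxable value = $522,508.48 − $53,400 − $64,000 = $405,108.48
Regional Park District: $405,108.48 × 0.00456 = $1,847.2946688
Sable Creek Township: $405,108.48 × 0.0034 = $1,377.368832
Pinecrest County: $405,108.48 × 0.01229 = $4,978.7832192
Yardley School District: $405,108.48 × 0.02048 = $8,296.6216704
Total = $16,500.0683904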